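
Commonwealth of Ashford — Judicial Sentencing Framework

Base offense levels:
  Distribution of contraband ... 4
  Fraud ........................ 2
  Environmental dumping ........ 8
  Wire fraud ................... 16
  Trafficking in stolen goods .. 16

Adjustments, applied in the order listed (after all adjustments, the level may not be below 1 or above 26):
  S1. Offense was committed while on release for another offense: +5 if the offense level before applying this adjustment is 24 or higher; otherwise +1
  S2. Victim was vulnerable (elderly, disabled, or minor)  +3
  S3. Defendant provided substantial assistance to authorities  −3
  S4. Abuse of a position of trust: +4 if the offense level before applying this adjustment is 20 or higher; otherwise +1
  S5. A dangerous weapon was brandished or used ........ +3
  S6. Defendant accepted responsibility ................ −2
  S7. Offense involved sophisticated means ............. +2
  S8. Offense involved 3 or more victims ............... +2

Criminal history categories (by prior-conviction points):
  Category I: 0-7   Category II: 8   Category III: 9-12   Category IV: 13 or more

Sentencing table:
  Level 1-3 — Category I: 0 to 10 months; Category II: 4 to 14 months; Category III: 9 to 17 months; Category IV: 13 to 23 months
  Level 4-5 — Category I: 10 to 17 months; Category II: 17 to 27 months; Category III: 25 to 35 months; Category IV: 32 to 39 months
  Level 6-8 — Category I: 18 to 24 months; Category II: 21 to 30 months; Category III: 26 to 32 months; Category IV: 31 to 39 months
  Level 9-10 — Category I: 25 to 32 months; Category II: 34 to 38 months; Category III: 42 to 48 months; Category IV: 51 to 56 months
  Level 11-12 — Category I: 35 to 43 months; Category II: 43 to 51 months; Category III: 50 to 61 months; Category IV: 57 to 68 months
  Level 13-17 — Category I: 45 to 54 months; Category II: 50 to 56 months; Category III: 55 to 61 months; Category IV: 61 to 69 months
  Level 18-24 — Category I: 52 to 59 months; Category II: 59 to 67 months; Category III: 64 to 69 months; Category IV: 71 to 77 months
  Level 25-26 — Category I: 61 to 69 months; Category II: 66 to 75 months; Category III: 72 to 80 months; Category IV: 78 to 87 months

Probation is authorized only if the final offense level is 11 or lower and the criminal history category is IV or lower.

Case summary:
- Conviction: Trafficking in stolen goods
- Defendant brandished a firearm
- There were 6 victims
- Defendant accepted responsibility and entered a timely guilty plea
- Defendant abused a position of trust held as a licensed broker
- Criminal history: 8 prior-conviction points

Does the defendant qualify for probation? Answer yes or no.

Base offense level for trafficking in stolen goods: 16.
S2 does not apply.
S3 does not apply.
S4 applies (level before this adjustment is 16 < 20, so +1): 16 + 1 = 17.
S5 applies: 17 + 3 = 20.
S6 applies: 20 − 2 = 18.
S8 applies: 18 + 2 = 20.
Final offense level: 20.
Criminal history: 8 prior points → Category II (8).
Level 20 falls in the 18-24 band.
Grid: Level 18-24 × Category II = 59-67 months.
Probation check: level 20 > 11 and category II ≤ IV → not eligible.

No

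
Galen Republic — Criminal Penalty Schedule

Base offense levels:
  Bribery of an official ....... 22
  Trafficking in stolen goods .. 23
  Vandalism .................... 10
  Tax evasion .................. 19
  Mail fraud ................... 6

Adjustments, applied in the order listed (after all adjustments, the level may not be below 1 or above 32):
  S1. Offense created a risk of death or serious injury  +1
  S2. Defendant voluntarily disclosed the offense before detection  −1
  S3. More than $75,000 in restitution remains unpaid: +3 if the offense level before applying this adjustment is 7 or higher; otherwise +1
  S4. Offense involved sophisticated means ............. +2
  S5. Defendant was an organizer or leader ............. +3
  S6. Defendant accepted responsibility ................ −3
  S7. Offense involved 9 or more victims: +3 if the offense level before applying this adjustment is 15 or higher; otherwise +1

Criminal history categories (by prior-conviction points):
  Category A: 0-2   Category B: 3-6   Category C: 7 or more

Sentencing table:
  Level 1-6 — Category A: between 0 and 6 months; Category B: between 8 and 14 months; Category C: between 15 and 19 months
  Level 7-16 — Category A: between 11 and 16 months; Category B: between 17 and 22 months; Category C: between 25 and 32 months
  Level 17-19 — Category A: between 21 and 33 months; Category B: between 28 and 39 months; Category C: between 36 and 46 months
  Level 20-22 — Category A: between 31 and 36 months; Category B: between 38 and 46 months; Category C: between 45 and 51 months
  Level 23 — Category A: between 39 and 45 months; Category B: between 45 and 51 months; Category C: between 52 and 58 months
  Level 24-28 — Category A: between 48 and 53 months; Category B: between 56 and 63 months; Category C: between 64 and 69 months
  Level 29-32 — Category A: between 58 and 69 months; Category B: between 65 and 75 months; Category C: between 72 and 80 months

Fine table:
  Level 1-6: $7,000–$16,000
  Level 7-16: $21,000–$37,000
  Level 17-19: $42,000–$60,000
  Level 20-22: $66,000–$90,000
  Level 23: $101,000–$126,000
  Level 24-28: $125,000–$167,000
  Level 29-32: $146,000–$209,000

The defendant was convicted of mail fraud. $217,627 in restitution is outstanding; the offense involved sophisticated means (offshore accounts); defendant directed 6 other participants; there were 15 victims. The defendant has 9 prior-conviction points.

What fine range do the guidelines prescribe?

$21,000–$37,000

Base offense level for mail fraud: 6.
S1 does not apply.
S2 does not apply.
S3 applies (level before this adjustment is 6 < 7, so +1): 6 + 1 = 7.
S4 applies: 7 + 2 = 9.
S5 applies: 9 + 3 = 12.
S6 does not apply.
S7 applies (level before this adjustment is 12 < 15, so +1): 12 + 1 = 13.
Final offense level: 13.
Level 13 falls in the 7-16 band.
Fine table: Level 7-16 → $21,000–$37,000.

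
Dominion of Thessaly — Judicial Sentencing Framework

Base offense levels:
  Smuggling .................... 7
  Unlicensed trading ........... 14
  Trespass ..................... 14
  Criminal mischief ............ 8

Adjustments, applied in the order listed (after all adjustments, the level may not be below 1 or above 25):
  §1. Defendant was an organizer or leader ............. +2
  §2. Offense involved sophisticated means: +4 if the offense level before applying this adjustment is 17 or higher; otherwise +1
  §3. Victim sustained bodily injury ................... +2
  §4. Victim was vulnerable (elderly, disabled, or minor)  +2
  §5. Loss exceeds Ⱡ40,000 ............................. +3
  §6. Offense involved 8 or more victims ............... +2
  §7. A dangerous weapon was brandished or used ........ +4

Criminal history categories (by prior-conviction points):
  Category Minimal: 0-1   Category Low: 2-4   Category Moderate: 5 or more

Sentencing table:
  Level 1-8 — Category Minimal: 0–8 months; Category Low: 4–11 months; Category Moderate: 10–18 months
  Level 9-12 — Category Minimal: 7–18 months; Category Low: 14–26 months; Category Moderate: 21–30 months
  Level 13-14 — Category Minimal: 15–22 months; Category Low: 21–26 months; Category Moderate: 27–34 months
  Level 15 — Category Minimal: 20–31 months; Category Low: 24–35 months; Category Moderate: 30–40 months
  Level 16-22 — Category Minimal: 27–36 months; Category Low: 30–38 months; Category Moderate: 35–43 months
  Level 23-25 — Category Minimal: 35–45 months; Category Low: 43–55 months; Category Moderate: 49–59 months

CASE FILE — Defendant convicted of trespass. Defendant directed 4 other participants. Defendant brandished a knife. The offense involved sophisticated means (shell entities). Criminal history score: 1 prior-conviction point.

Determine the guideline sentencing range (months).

Base offense level for trespass: 14.
§1 applies: 14 + 2 = 16.
§2 applies (level before this adjustment is 16 < 17, so +1): 16 + 1 = 17.
§3 does not apply.
§4 does not apply.
§6 does not apply.
§7 applies: 17 + 4 = 21.
Final offense level: 21.
Criminal history: 1 prior point → Category Minimal (0-1).
Level 21 falls in the 16-22 band.
Grid: Level 16-22 × Category Minimal = 27-36 months.

27-36 months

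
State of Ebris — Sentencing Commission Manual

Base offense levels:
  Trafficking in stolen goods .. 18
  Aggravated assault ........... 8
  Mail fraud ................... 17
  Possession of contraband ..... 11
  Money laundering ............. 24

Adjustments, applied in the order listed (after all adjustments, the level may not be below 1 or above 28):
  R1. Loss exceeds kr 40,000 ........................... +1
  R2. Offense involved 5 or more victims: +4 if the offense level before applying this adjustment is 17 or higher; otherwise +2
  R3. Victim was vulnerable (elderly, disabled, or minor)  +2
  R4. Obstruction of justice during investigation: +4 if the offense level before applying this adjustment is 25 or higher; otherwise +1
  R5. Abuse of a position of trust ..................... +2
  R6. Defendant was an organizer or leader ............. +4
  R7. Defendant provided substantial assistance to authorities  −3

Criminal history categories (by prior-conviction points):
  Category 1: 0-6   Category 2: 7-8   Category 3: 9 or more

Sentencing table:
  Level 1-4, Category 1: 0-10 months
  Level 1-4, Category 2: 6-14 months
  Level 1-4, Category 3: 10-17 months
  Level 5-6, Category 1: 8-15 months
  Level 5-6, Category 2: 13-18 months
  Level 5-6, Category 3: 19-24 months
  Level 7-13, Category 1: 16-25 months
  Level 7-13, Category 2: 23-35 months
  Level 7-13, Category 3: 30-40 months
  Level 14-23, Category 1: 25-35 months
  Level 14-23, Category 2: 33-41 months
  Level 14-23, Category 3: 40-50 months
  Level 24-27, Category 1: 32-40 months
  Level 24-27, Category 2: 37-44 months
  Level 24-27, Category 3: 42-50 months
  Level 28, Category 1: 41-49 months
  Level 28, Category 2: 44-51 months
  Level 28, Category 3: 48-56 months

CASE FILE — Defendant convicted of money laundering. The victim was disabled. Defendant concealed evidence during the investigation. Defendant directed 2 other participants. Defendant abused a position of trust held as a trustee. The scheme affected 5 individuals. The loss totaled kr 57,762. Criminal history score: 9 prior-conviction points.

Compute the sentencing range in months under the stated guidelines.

Base offense level for money laundering: 24.
R1 applies: 24 + 1 = 25.
R2 applies (level before this adjustment is 25 ≥ 17, so +4): 25 + 4 = 29.
R3 applies: 29 + 2 = 31.
R4 applies (level before this adjustment is 31 ≥ 25, so +4): 31 + 4 = 35.
R5 applies: 35 + 2 = 37.
R6 applies: 37 + 4 = 41.
R7 does not apply.
Level 41 exceeds the maximum of 28; capped at 28.
Final offense level: 28.
Criminal history: 9 prior points → Category 3 (9+).
Level 28 falls in the 28 band.
Grid: Level 28 × Category 3 = 48-56 months.

48-56 months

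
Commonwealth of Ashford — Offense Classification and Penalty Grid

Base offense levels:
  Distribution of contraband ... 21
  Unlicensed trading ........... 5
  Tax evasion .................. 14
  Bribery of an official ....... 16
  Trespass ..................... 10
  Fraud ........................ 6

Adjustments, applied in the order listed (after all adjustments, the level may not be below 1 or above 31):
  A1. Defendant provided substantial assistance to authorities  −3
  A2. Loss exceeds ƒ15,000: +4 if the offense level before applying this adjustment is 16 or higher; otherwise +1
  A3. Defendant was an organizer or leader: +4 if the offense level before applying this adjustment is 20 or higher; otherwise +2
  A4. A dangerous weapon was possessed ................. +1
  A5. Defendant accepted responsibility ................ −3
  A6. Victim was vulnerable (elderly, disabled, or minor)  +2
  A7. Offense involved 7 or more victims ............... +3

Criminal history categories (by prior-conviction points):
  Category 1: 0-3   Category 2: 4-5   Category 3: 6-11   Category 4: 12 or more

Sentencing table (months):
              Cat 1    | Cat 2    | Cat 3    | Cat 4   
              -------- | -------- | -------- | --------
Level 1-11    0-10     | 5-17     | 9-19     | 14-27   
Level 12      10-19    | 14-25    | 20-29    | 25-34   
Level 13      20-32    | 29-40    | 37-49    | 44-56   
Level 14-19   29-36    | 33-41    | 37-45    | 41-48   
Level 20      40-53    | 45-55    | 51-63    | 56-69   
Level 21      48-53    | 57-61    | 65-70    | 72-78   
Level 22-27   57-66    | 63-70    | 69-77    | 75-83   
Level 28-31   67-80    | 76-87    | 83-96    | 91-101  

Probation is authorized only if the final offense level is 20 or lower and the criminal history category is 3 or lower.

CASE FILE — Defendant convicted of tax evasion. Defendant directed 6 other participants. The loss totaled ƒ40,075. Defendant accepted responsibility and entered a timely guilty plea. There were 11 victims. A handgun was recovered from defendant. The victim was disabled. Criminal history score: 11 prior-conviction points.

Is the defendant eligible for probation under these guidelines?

Yes

Base offense level for tax evasion: 14.
A1 does not apply.
A2 applies (level before this adjustment is 14 < 16, so +1): 14 + 1 = 15.
A3 applies (level before this adjustment is 15 < 20, so +2): 15 + 2 = 17.
A4 applies: 17 + 1 = 18.
A5 applies: 18 − 3 = 15.
A6 applies: 15 + 2 = 17.
A7 applies: 17 + 3 = 20.
Final offense level: 20.
Criminal history: 11 prior points → Category 3 (6-11).
Level 20 falls in the 20 band.
Grid: Level 20 × Category 3 = 51-63 months.
Probation check: level 20 ≤ 20 and category 3 ≤ 3 → eligible.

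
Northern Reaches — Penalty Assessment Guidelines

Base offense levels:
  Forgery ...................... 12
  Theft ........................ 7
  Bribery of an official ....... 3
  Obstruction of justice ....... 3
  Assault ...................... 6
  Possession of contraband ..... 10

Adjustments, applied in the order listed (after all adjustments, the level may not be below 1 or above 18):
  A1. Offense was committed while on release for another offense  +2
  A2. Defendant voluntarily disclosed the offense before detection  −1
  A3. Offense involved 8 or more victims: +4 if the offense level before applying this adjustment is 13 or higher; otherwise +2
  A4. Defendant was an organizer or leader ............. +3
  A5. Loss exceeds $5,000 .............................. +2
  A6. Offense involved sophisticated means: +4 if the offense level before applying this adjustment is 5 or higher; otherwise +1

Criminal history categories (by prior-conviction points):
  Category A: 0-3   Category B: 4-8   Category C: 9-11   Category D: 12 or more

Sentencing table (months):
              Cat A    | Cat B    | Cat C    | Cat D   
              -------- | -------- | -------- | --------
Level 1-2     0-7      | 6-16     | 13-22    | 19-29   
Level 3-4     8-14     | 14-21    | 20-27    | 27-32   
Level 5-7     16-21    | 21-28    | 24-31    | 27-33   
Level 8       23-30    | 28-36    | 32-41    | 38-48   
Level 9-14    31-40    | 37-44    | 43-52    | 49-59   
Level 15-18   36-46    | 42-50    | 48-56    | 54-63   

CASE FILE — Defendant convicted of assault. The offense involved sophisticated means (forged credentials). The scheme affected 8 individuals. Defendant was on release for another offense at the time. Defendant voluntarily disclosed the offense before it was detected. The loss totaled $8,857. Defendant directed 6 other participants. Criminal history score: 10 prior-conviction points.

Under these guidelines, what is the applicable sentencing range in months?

Base offense level for assault: 6.
A1 applies: 6 + 2 = 8.
A2 applies: 8 − 1 = 7.
A3 applies (level before this adjustment is 7 < 13, so +2): 7 + 2 = 9.
A4 applies: 9 + 3 = 12.
A5 applies: 12 + 2 = 14.
A6 applies (level before this adjustment is 14 ≥ 5, so +4): 14 + 4 = 18.
Final offense level: 18.
Criminal history: 10 prior points → Category C (9-11).
Level 18 falls in the 15-18 band.
Grid: Level 15-18 × Category C = 48-56 months.

48-56 months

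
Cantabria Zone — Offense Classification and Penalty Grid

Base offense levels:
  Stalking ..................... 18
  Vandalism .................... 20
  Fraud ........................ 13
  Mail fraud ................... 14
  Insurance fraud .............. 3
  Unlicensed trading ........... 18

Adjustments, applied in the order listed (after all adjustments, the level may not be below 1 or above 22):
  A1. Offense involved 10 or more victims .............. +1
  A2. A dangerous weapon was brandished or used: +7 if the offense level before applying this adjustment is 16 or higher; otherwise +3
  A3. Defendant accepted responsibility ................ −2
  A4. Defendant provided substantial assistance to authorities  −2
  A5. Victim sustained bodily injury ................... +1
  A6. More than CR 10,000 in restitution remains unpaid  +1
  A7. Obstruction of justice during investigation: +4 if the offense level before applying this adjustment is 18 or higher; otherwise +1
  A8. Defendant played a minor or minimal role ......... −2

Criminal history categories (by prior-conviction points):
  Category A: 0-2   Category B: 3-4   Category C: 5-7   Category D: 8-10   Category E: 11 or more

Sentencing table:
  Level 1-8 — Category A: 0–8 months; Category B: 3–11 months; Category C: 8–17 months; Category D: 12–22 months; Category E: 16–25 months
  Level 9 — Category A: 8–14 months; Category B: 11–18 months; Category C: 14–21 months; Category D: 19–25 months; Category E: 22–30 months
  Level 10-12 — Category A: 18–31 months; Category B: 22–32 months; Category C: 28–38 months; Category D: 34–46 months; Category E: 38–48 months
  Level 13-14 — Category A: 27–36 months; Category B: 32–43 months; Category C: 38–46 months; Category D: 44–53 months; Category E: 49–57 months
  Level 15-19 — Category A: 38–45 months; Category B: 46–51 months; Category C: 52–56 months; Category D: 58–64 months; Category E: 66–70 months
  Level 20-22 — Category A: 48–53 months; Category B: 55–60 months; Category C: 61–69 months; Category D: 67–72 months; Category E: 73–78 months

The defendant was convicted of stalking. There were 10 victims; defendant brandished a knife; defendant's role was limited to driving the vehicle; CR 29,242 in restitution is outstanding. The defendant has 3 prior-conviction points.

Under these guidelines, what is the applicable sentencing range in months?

55-60 months

Base offense level for stalking: 18.
A1 applies: 18 + 1 = 19.
A2 applies (level before this adjustment is 19 ≥ 16, so +7): 19 + 7 = 26.
A3 does not apply.
A4 does not apply.
A6 applies: 26 + 1 = 27.
A8 applies: 27 − 2 = 25.
Level 25 exceeds the maximum of 22; capped at 22.
Final offense level: 22.
Criminal history: 3 prior points → Category B (3-4).
Level 22 falls in the 20-22 band.
Grid: Level 20-22 × Category B = 55-60 months.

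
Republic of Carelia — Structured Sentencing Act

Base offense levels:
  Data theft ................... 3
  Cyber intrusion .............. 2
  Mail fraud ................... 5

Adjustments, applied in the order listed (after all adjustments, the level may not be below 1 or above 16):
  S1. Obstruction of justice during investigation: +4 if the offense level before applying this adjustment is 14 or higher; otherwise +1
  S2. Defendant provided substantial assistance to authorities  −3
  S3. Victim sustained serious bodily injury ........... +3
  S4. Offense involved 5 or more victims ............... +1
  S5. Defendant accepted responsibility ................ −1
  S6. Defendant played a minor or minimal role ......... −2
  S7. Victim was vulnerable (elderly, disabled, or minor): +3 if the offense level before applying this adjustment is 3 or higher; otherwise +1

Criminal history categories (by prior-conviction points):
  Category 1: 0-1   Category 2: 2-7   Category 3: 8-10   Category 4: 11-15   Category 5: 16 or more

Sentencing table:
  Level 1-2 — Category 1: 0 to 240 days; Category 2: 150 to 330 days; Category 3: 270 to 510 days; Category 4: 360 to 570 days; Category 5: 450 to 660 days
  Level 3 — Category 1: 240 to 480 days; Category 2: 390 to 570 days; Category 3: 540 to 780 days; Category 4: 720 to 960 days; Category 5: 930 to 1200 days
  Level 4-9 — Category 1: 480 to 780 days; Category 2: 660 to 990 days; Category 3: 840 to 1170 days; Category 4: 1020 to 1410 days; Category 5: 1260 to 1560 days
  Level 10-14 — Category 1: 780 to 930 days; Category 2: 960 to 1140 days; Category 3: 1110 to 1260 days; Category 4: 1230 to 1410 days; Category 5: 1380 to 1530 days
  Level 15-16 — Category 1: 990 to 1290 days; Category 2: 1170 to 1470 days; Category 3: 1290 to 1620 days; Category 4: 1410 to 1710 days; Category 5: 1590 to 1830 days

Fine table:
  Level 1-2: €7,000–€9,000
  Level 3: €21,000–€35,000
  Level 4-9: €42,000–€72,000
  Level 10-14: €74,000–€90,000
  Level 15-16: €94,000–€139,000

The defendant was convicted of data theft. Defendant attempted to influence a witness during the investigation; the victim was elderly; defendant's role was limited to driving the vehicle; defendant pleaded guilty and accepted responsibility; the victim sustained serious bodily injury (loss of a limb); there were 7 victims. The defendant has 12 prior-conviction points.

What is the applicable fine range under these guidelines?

Base offense level for data theft: 3.
S1 applies (level before this adjustment is 3 < 14, so +1): 3 + 1 = 4.
S2 does not apply.
S3 applies: 4 + 3 = 7.
S4 applies: 7 + 1 = 8.
S5 applies: 8 − 1 = 7.
S6 applies: 7 − 2 = 5.
S7 applies (level before this adjustment is 5 ≥ 3, so +3): 5 + 3 = 8.
Final offense level: 8.
Level 8 falls in the 4-9 band.
Fine table: Level 4-9 → €42,000–€72,000.

€42,000–€72,000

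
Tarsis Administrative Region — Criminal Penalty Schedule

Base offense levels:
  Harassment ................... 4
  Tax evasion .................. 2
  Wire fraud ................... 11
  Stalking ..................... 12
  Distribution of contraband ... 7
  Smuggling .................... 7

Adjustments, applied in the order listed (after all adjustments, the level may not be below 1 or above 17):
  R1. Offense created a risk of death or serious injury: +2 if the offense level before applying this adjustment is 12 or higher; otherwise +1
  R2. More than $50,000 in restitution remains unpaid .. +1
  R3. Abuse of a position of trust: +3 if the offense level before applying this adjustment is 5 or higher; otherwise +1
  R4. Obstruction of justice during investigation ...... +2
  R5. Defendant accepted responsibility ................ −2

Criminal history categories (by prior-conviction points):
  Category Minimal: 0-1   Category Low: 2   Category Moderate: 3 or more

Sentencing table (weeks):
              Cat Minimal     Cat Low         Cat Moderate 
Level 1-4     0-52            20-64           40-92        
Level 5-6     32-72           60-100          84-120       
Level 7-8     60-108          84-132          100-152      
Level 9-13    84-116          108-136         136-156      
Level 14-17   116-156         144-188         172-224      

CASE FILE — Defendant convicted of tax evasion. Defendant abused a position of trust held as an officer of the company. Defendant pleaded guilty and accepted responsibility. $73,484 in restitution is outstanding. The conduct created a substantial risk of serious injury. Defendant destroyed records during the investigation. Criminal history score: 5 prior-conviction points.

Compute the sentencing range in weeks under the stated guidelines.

84-120 weeks

Base offense level for tax evasion: 2.
R1 applies (level before this adjustment is 2 < 12, so +1): 2 + 1 = 3.
R2 applies: 3 + 1 = 4.
R3 applies (level before this adjustment is 4 < 5, so +1): 4 + 1 = 5.
R4 applies: 5 + 2 = 7.
R5 applies: 7 − 2 = 5.
Final offense level: 5.
Criminal history: 5 prior points → Category Moderate (3+).
Level 5 falls in the 5-6 band.
Grid: Level 5-6 × Category Moderate = 84-120 weeks.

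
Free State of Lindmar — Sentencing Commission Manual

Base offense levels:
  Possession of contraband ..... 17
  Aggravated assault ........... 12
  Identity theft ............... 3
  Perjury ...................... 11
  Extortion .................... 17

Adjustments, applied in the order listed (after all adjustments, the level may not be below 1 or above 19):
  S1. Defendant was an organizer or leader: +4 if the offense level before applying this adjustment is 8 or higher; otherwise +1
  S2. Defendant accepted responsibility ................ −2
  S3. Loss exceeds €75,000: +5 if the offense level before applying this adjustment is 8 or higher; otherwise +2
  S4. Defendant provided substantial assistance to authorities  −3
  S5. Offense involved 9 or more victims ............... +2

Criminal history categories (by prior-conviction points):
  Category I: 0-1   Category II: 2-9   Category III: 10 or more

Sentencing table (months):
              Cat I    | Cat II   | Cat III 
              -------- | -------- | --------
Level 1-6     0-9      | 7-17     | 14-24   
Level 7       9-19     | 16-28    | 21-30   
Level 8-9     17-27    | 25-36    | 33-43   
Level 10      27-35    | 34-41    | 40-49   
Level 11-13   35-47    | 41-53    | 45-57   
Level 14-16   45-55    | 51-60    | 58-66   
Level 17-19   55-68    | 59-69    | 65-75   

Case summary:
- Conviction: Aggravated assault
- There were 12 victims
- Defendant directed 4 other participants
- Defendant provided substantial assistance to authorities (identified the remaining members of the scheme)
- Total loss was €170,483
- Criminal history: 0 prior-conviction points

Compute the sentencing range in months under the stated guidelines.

55-68 months

Base offense level for aggravated assault: 12.
S1 applies (level before this adjustment is 12 ≥ 8, so +4): 12 + 4 = 16.
S2 does not apply.
S3 applies (level before this adjustment is 16 ≥ 8, so +5): 16 + 5 = 21.
S4 applies: 21 − 3 = 18.
S5 applies: 18 + 2 = 20.
Level 20 exceeds the maximum of 19; capped at 19.
Final offense level: 19.
Criminal history: 0 prior points → Category I (0-1).
Level 19 falls in the 17-19 band.
Grid: Level 17-19 × Category I = 55-68 months.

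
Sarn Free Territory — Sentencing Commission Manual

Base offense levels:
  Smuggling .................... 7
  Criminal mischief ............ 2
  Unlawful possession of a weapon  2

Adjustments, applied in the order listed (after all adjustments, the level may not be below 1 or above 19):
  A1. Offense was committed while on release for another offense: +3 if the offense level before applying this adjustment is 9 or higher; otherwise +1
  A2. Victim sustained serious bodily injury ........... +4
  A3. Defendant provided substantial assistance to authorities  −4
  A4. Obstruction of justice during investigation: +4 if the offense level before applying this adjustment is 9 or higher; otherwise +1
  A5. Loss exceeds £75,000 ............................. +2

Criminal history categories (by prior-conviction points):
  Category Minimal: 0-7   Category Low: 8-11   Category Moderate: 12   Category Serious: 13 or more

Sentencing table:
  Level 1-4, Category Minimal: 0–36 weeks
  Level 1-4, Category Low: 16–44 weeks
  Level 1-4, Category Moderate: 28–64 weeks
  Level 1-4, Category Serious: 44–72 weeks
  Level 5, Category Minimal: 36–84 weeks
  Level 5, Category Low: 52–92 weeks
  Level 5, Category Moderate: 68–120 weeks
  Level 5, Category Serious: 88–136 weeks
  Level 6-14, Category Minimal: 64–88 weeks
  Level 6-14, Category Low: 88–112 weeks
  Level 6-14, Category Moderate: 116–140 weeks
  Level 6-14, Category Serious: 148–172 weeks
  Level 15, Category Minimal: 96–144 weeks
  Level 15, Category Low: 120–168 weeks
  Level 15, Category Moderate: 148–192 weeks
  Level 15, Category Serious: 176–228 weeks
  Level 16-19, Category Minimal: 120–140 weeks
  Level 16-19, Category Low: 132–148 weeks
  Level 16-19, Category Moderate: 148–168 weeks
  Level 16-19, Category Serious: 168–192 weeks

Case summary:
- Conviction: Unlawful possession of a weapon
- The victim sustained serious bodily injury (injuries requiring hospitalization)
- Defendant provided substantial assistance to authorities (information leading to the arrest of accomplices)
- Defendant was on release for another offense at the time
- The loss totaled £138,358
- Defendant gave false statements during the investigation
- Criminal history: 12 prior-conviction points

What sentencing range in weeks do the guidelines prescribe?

Base offense level for unlawful possession of a weapon: 2.
A1 applies (level before this adjustment is 2 < 9, so +1): 2 + 1 = 3.
A2 applies: 3 + 4 = 7.
A3 applies: 7 − 4 = 3.
A4 applies (level before this adjustment is 3 < 9, so +1): 3 + 1 = 4.
A5 applies: 4 + 2 = 6.
Final offense level: 6.
Criminal history: 12 prior points → Category Moderate (12).
Level 6 falls in the 6-14 band.
Grid: Level 6-14 × Category Moderate = 116-140 weeks.

116-140 weeks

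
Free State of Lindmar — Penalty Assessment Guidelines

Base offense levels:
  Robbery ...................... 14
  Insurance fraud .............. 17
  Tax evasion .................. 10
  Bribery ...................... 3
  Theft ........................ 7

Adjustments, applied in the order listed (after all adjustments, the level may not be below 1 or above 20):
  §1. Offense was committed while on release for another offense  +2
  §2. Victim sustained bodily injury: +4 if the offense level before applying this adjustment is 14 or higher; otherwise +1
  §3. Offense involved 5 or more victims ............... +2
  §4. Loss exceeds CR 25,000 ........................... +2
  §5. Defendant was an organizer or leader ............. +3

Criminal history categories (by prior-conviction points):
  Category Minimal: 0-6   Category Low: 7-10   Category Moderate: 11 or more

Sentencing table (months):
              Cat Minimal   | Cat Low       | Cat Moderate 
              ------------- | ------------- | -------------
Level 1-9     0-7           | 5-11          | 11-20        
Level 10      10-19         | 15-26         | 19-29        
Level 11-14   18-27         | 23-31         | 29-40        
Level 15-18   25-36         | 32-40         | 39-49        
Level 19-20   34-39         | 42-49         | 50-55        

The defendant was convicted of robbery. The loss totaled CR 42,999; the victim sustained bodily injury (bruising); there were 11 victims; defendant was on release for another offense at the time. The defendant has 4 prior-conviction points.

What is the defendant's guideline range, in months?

34-39 months

Base offense level for robbery: 14.
§1 applies: 14 + 2 = 16.
§2 applies (level before this adjustment is 16 ≥ 14, so +4): 16 + 4 = 20.
§3 applies: 20 + 2 = 22.
§4 applies: 22 + 2 = 24.
Level 24 exceeds the maximum of 20; capped at 20.
Final offense level: 20.
Criminal history: 4 prior points → Category Minimal (0-6).
Level 20 falls in the 19-20 band.
Grid: Level 19-20 × Category Minimal = 34-39 months.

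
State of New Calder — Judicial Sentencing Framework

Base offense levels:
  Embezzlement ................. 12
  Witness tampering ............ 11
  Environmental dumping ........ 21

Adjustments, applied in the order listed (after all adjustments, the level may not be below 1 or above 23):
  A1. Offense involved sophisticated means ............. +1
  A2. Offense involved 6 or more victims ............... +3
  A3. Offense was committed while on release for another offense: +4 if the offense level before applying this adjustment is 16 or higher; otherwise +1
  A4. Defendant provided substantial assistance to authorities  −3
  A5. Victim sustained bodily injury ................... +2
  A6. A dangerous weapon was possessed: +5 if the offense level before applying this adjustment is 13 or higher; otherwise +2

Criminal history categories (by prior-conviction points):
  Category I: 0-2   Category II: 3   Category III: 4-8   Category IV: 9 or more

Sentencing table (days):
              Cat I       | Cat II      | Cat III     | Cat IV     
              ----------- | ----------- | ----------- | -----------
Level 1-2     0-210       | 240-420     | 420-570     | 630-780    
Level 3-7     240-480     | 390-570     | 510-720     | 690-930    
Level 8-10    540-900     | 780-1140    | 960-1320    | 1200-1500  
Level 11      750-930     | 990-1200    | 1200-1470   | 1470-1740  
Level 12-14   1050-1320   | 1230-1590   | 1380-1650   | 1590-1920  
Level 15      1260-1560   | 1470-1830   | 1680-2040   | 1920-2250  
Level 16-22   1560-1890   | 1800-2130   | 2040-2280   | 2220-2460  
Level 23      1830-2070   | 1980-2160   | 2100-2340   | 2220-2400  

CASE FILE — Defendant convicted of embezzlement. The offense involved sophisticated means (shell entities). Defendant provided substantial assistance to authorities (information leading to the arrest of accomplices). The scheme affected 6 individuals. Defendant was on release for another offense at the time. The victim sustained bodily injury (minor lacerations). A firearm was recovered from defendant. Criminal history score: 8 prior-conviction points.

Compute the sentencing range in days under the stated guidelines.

Base offense level for embezzlement: 12.
A1 applies: 12 + 1 = 13.
A2 applies: 13 + 3 = 16.
A3 applies (level before this adjustment is 16 ≥ 16, so +4): 16 + 4 = 20.
A4 applies: 20 − 3 = 17.
A5 applies: 17 + 2 = 19.
A6 applies (level before this adjustment is 19 ≥ 13, so +5): 19 + 5 = 24.
Level 24 exceeds the maximum of 23; capped at 23.
Final offense level: 23.
Criminal history: 8 prior points → Category III (4-8).
Level 23 falls in the 23 band.
Grid: Level 23 × Category III = 2100-2340 days.

2100-2340 days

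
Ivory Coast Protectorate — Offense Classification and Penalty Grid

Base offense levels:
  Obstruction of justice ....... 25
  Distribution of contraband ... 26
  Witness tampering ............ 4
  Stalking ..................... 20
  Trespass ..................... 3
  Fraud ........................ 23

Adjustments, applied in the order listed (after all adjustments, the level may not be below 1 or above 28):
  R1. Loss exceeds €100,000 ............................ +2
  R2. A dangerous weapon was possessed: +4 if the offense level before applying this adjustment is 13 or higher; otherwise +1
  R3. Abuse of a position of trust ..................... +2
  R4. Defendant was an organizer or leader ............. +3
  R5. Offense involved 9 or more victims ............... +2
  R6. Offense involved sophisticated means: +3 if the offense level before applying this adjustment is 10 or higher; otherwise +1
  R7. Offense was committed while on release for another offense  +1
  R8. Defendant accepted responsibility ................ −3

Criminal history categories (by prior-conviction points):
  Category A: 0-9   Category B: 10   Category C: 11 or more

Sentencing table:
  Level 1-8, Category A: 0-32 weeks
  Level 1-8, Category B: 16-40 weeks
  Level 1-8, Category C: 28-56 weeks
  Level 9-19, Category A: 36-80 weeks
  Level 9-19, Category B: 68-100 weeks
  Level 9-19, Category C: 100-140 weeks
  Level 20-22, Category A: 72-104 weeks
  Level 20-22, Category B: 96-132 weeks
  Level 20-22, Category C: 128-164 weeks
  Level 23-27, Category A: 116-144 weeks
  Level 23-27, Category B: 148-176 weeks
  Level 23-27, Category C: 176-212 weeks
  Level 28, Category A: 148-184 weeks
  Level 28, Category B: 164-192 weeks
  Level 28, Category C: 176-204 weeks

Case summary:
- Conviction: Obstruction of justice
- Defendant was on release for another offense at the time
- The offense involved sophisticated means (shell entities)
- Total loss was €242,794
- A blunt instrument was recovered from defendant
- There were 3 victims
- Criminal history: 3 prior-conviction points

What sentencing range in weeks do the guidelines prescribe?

Base offense level for obstruction of justice: 25.
R1 applies: 25 + 2 = 27.
R2 applies (level before this adjustment is 27 ≥ 13, so +4): 27 + 4 = 31.
R3 does not apply.
R6 applies (level before this adjustment is 31 ≥ 10, so +3): 31 + 3 = 34.
R7 applies: 34 + 1 = 35.
Level 35 exceeds the maximum of 28; capped at 28.
Final offense level: 28.
Criminal history: 3 prior points → Category A (0-9).
Level 28 falls in the 28 band.
Grid: Level 28 × Category A = 148-184 weeks.

148-184 weeks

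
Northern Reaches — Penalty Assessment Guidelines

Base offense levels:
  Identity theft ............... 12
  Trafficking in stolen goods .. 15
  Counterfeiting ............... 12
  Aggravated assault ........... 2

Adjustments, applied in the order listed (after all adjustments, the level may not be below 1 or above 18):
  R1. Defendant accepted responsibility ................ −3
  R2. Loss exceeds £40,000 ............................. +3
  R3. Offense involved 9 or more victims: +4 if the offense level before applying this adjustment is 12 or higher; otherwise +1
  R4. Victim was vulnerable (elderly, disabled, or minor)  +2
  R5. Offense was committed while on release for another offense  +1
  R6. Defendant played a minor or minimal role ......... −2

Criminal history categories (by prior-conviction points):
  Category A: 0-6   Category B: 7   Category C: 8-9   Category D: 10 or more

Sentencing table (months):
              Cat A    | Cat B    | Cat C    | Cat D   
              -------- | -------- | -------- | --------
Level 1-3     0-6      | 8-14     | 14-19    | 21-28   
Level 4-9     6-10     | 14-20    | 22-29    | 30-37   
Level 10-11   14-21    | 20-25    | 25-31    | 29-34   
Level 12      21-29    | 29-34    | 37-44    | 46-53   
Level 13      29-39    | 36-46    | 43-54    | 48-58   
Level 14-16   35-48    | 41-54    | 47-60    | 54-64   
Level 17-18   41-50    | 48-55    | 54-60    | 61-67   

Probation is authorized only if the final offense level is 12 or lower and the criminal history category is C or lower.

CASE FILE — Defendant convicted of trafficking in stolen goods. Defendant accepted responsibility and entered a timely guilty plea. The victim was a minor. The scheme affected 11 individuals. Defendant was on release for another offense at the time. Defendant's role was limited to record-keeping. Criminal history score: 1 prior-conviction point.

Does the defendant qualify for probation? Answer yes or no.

Base offense level for trafficking in stolen goods: 15.
R1 applies: 15 − 3 = 12.
R2 does not apply.
R3 applies (level before this adjustment is 12 ≥ 12, so +4): 12 + 4 = 16.
R4 applies: 16 + 2 = 18.
R5 applies: 18 + 1 = 19.
R6 applies: 19 − 2 = 17.
Final offense level: 17.
Criminal history: 1 prior point → Category A (0-6).
Level 17 falls in the 17-18 band.
Grid: Level 17-18 × Category A = 41-50 months.
Probation check: level 17 > 12 and category A ≤ C → not eligible.

No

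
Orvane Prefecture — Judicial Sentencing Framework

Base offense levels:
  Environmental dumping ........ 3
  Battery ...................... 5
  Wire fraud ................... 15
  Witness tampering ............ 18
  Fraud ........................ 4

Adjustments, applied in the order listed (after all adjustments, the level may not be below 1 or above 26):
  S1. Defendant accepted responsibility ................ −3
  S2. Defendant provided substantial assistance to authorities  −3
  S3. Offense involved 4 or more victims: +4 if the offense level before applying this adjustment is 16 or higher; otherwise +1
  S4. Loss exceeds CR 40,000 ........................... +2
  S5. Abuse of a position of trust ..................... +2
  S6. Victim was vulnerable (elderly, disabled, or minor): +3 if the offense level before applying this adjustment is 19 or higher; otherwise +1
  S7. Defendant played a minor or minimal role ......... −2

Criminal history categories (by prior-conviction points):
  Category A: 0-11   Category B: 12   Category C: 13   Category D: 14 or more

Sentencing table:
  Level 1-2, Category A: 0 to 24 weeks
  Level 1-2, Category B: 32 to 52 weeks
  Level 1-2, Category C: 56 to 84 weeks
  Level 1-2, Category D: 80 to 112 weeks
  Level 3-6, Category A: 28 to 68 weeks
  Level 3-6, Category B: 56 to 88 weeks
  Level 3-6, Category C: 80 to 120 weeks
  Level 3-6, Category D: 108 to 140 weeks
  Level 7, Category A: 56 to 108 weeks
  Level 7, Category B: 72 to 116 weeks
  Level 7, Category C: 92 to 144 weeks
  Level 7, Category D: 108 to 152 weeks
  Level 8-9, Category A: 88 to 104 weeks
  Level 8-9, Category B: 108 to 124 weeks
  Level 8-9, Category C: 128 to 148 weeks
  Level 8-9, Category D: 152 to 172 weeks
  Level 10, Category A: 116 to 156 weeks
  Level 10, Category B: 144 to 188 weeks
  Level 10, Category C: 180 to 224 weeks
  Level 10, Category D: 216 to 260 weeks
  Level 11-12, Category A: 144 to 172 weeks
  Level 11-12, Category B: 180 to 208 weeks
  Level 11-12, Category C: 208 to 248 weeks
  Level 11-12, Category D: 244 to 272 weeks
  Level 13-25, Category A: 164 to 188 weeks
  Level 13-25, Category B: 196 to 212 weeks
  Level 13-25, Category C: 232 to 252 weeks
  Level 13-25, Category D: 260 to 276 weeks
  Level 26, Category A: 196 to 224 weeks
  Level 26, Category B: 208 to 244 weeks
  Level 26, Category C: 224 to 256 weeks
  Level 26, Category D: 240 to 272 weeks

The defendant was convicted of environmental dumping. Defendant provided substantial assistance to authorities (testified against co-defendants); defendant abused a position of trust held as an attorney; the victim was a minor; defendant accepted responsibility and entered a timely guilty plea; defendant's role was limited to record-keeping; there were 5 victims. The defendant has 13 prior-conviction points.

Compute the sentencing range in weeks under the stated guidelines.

56-84 weeks

Base offense level for environmental dumping: 3.
S1 applies: 3 − 3 = 0.
S2 applies: 0 − 3 = -3.
S3 applies (level before this adjustment is -3 < 16, so +1): -3 + 1 = -2.
S5 applies: -2 + 2 = 0.
S6 applies (level before this adjustment is 0 < 19, so +1): 0 + 1 = 1.
S7 applies: 1 − 2 = -1.
Level -1 is below the minimum of 1; floored at 1.
Final offense level: 1.
Criminal history: 13 prior points → Category C (13).
Level 1 falls in the 1-2 band.
Grid: Level 1-2 × Category C = 56-84 weeks.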